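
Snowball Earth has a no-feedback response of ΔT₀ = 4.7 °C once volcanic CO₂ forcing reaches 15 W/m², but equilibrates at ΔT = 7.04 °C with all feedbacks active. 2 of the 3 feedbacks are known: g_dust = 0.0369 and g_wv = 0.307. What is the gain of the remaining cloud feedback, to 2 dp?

Amplification A = ΔT/ΔT₀ = 7.04/4.7 = 1.498.
Total gain g = 1 − 1/A = 1 − 1/1.498 = 0.3324.
Known gains sum to 0.0369 + 0.307 = 0.3439.
g_cld = 0.3324 − 0.3439 = -0.01.

-0.01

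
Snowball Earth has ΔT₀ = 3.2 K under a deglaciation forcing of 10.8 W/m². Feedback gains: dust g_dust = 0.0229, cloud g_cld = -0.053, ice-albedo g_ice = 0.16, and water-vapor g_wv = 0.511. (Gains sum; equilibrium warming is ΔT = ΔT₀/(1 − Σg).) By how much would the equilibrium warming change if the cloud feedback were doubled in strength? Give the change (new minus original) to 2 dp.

Original: g = 0.6409, ΔT = 3.2/(1−0.6409) = 8.9112 K.
With doubled cloud: g' = 0.5879, ΔT' = 3.2/(1−0.5879) = 7.7651 K.
Change = 7.7651 − 8.9112 = -1.15 K.

-1.15 K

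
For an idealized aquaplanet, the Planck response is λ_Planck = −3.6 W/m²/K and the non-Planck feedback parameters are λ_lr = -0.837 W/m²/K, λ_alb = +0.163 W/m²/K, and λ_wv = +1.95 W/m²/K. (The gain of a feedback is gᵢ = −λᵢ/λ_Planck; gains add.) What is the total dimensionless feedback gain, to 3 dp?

0.354

Convert to gains: g_lr = -0.837/3.6 = -0.2325; g_alb = 0.163/3.6 = 0.04528; g_wv = 1.95/3.6 = 0.5417.
Total gain g = 0.35448.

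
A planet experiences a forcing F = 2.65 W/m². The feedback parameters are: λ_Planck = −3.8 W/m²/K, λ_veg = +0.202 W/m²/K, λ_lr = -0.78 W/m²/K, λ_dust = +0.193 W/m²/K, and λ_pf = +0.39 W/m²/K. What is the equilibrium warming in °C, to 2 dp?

0.70 °C

Net feedback parameter λ = (−3.8) + (+0.202) + (-0.78) + (+0.193) + (+0.39) = -3.795 W/m²/K.
ΔT = −F/λ = −2.65/(-3.795) = 0.70 °C.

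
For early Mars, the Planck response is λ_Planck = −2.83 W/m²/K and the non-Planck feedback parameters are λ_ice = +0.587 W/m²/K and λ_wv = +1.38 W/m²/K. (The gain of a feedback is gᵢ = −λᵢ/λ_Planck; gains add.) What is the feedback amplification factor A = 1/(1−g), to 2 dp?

3.28

Convert to gains: g_ice = 0.587/2.83 = 0.2074; g_wv = 1.38/2.83 = 0.4876.
Total gain g = 0.695.
A = 1/(1 − 0.695) = 3.28.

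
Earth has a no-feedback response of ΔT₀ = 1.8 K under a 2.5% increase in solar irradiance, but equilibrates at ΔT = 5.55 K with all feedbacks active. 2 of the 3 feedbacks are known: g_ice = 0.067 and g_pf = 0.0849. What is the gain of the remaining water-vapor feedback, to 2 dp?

0.52

Amplification A = ΔT/ΔT₀ = 5.55/1.8 = 3.083.
Total gain g = 1 − 1/A = 1 − 1/3.083 = 0.6756.
Known gains sum to 0.067 + 0.0849 = 0.1519.
g_wv = 0.6756 − 0.1519 = 0.52.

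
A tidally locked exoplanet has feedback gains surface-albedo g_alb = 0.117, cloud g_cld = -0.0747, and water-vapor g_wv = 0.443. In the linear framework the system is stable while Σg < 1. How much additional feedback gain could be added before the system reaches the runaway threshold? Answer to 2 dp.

0.51

Current total gain = 0.117 − 0.0747 + 0.443 = 0.4853.
Margin to runaway = 1 − 0.4853 = 0.51.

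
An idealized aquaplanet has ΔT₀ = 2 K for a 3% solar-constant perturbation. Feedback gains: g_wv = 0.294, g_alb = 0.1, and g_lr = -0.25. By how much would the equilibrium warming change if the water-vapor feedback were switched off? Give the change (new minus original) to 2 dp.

-0.60 K

Original: g = 0.144, ΔT = 2/(1−0.144) = 2.3364 K.
Without water-vapor: g' = -0.15, ΔT' = 2/(1+0.15) = 1.7391 K.
Change = 1.7391 − 2.3364 = -0.60 K.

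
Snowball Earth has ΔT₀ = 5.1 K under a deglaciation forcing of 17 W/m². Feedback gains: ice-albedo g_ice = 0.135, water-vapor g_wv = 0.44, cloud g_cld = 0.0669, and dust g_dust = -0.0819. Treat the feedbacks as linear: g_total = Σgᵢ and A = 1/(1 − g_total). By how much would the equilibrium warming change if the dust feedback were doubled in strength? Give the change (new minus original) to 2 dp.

-1.82 K

Original: g = 0.56, ΔT = 5.1/(1−0.56) = 11.5909 K.
With doubled dust: g' = 0.4781, ΔT' = 5.1/(1−0.4781) = 9.7720 K.
Change = 9.7720 − 11.5909 = -1.82 K.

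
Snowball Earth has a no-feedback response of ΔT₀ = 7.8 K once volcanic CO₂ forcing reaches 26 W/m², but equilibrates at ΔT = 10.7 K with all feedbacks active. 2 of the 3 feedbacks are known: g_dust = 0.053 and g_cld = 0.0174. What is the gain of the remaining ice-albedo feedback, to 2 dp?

Amplification A = ΔT/ΔT₀ = 10.7/7.8 = 1.372.
Total gain g = 1 − 1/A = 1 − 1/1.372 = 0.2711.
Known gains sum to 0.053 + 0.0174 = 0.0704.
g_ice = 0.2711 − 0.0704 = 0.20.

0.20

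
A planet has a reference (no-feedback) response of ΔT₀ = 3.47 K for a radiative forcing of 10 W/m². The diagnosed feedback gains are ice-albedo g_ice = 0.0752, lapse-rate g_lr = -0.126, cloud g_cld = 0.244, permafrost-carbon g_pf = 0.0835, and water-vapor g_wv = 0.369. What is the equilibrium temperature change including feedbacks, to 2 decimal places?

Total gain g = 0.0752 − 0.126 + 0.244 + 0.0835 + 0.369 = 0.6457.
Amplification A = 1/(1 − 0.6457) = 2.822.
ΔT = 3.47 × 2.822 = 9.79 K.

9.79 K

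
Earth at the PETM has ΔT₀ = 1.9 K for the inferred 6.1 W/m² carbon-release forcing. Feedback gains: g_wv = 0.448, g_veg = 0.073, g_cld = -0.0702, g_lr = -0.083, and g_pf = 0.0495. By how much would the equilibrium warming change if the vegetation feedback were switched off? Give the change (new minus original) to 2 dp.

Original: g = 0.4173, ΔT = 1.9/(1−0.4173) = 3.2607 K.
Without vegetation: g' = 0.3443, ΔT' = 1.9/(1−0.3443) = 2.8977 K.
Change = 2.8977 − 3.2607 = -0.36 K.

-0.36 K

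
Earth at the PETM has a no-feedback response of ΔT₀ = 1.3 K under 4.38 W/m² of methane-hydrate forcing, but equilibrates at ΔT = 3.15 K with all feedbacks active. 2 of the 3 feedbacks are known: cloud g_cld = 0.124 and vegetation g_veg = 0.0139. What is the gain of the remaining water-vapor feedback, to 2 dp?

Amplification A = ΔT/ΔT₀ = 3.15/1.3 = 2.423.
Total gain g = 1 − 1/A = 1 − 1/2.423 = 0.5873.
Known gains sum to 0.124 + 0.0139 = 0.1379.
g_wv = 0.5873 − 0.1379 = 0.45.

0.45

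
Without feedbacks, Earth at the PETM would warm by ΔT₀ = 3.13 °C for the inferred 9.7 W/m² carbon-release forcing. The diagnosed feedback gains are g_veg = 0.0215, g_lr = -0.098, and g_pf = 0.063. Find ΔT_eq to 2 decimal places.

Total gain g = 0.0215 − 0.098 + 0.063 = -0.0135.
Amplification A = 1/(1 + 0.0135) = 0.9867.
ΔT = 3.13 × 0.9867 = 3.09 °C.

3.09 °C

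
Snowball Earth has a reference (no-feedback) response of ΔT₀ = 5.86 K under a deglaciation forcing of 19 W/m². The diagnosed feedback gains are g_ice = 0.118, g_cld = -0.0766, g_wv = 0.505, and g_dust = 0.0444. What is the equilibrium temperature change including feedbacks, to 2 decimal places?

14.32 K

Total gain g = 0.118 − 0.0766 + 0.505 + 0.0444 = 0.5908.
Amplification A = 1/(1 − 0.5908) = 2.444.
ΔT = 5.86 × 2.444 = 14.32 K.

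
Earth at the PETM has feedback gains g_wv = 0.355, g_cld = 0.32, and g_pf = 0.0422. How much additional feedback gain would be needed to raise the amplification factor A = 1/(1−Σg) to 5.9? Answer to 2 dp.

Current total gain = 0.7172.
Target gain for A = 5.9: g* = 1 − 1/5.9 = 0.8305.
Additional gain needed = 0.8305 − 0.7172 = 0.11.

0.11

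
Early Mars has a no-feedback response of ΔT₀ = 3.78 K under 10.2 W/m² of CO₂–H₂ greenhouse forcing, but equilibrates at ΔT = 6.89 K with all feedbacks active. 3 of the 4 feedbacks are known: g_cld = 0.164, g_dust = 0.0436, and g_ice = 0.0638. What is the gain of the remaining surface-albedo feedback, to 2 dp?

Amplification A = ΔT/ΔT₀ = 6.89/3.78 = 1.823.
Total gain g = 1 − 1/A = 1 − 1/1.823 = 0.4515.
Known gains sum to 0.164 + 0.0436 + 0.0638 = 0.2714.
g_alb = 0.4515 − 0.2714 = 0.18.

0.18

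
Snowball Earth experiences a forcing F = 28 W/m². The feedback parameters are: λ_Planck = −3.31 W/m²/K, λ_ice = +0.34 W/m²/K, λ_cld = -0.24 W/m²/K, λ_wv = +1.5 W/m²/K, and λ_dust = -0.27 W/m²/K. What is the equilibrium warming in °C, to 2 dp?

Net feedback parameter λ = (−3.31) + (+0.34) + (-0.24) + (+1.5) + (-0.27) = -1.98 W/m²/K.
ΔT = −F/λ = −28/(-1.98) = 14.14 °C.

14.14 °C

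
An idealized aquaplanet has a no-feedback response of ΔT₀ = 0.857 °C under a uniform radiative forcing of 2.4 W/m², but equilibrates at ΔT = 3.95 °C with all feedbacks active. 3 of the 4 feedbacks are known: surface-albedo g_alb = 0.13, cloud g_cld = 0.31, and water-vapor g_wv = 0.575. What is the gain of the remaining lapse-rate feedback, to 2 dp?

Amplification A = ΔT/ΔT₀ = 3.95/0.857 = 4.609.
Total gain g = 1 − 1/A = 1 − 1/4.609 = 0.783.
Known gains sum to 0.13 + 0.31 + 0.575 = 1.015.
g_lr = 0.783 − 1.015 = -0.23.

-0.23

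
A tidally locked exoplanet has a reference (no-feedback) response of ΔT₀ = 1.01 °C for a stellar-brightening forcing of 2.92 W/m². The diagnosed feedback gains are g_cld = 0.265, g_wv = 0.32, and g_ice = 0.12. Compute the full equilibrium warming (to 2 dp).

Total gain g = 0.265 + 0.32 + 0.12 = 0.705.
Amplification A = 1/(1 − 0.705) = 3.39.
ΔT = 1.01 × 3.39 = 3.42 °C.

3.42 °C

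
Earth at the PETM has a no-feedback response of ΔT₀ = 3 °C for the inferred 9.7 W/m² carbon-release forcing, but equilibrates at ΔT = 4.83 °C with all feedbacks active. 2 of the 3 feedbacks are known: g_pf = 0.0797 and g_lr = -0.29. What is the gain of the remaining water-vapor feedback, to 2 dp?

Amplification A = ΔT/ΔT₀ = 4.83/3 = 1.61.
Total gain g = 1 − 1/A = 1 − 1/1.61 = 0.3789.
Known gains sum to 0.0797 − 0.29 = -0.2103.
g_wv = 0.3789 + 0.2103 = 0.59.

0.59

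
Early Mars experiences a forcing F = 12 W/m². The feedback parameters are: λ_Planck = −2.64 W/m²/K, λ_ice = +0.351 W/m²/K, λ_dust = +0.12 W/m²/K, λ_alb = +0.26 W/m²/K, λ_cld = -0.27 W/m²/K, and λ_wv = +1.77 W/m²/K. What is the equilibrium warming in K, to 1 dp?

29.3 K

Net feedback parameter λ = (−2.64) + (+0.351) + (+0.12) + (+0.26) + (-0.27) + (+1.77) = -0.409 W/m²/K.
ΔT = −F/λ = −12/(-0.409) = 29.3 K.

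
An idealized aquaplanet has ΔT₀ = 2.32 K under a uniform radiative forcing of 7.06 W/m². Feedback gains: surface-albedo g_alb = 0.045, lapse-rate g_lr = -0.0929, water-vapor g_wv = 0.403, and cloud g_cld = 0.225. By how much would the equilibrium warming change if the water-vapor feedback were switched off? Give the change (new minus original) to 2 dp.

Original: g = 0.5801, ΔT = 2.32/(1−0.5801) = 5.5251 K.
Without water-vapor: g' = 0.1771, ΔT' = 2.32/(1−0.1771) = 2.8193 K.
Change = 2.8193 − 5.5251 = -2.71 K.

-2.71 K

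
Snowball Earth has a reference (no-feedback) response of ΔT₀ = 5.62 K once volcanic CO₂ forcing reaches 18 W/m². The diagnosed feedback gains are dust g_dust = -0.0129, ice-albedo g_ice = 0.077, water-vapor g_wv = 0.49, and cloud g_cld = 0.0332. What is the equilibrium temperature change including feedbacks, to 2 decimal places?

Total gain g = -0.0129 + 0.077 + 0.49 + 0.0332 = 0.5873.
Amplification A = 1/(1 − 0.5873) = 2.423.
ΔT = 5.62 × 2.423 = 13.62 K.

13.62 K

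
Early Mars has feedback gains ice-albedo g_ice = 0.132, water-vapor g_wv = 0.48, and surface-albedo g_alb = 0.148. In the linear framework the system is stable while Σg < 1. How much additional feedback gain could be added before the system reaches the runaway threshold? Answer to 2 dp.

Current total gain = 0.132 + 0.48 + 0.148 = 0.76.
Margin to runaway = 1 − 0.76 = 0.24.

0.24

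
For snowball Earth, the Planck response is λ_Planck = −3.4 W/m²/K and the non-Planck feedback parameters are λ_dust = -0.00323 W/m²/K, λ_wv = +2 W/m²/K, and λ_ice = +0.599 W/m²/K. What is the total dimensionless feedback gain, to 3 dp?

0.763

Convert to gains: g_dust = -0.00323/3.4 = -0.00095; g_wv = 2/3.4 = 0.5882; g_ice = 0.599/3.4 = 0.1762.
Total gain g = 0.76345.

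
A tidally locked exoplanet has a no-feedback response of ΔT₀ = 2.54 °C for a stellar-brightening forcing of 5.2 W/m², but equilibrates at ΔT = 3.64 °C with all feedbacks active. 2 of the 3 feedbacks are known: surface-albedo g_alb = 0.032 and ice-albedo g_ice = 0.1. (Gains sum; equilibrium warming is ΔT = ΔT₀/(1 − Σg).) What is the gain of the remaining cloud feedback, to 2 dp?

0.17

Amplification A = ΔT/ΔT₀ = 3.64/2.54 = 1.433.
Total gain g = 1 − 1/A = 1 − 1/1.433 = 0.3022.
Known gains sum to 0.032 + 0.1 = 0.132.
g_cld = 0.3022 − 0.132 = 0.17.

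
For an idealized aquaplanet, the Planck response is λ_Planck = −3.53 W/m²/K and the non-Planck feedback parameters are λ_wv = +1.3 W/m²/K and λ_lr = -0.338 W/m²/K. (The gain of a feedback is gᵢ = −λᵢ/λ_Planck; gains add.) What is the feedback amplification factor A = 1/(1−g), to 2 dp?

1.37

Convert to gains: g_wv = 1.3/3.53 = 0.3683; g_lr = -0.338/3.53 = -0.09575.
Total gain g = 0.27255.
A = 1/(1 − 0.27255) = 1.37.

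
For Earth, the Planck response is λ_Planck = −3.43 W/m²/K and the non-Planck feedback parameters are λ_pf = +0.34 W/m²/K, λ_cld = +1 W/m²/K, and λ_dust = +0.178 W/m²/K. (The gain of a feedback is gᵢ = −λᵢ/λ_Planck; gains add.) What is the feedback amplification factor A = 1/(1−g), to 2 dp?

1.79

Convert to gains: g_pf = 0.34/3.43 = 0.09913; g_cld = 1/3.43 = 0.2915; g_dust = 0.178/3.43 = 0.0519.
Total gain g = 0.44253.
A = 1/(1 − 0.44253) = 1.79.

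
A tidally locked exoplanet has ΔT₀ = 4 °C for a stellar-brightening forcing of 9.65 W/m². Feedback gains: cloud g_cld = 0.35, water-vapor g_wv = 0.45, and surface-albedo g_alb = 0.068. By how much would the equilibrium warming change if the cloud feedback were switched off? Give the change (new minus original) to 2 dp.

-22.00 °C

Original: g = 0.868, ΔT = 4/(1−0.868) = 30.3030 °C.
Without cloud: g' = 0.518, ΔT' = 4/(1−0.518) = 8.2988 °C.
Change = 8.2988 − 30.3030 = -22.00 °C.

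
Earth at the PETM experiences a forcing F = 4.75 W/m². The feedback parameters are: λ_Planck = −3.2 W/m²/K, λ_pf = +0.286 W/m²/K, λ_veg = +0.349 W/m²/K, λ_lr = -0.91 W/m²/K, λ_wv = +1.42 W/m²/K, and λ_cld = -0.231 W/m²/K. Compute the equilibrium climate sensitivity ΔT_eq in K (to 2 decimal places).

2.08 K

Net feedback parameter λ = (−3.2) + (+0.286) + (+0.349) + (-0.91) + (+1.42) + (-0.231) = -2.286 W/m²/K.
ΔT = −F/λ = −4.75/(-2.286) = 2.08 K.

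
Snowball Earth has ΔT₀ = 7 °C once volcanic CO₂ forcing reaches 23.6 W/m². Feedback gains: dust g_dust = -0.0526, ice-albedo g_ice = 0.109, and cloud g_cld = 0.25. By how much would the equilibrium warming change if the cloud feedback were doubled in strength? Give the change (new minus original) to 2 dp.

Original: g = 0.3064, ΔT = 7/(1−0.3064) = 10.0923 °C.
With doubled cloud: g' = 0.5564, ΔT' = 7/(1−0.5564) = 15.7800 °C.
Change = 15.7800 − 10.0923 = 5.69 °C.

5.69 °C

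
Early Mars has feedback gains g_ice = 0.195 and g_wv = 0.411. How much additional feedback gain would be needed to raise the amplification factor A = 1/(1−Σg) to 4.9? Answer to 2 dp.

0.19

Current total gain = 0.606.
Target gain for A = 4.9: g* = 1 − 1/4.9 = 0.7959.
Additional gain needed = 0.7959 − 0.606 = 0.19.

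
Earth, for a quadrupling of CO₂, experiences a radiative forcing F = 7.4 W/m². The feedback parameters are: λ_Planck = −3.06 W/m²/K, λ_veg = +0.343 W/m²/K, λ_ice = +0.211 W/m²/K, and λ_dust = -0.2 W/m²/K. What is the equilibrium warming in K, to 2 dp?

2.73 K

Net feedback parameter λ = (−3.06) + (+0.343) + (+0.211) + (-0.2) = -2.706 W/m²/K.
ΔT = −F/λ = −7.4/(-2.706) = 2.73 K.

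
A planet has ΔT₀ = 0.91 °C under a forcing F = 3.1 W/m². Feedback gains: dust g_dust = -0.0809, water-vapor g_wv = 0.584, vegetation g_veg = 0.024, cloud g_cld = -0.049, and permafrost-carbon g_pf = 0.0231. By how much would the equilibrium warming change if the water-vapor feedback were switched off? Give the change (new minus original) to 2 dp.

Original: g = 0.5012, ΔT = 0.91/(1−0.5012) = 1.8244 °C.
Without water-vapor: g' = -0.0828, ΔT' = 0.91/(1+0.0828) = 0.8404 °C.
Change = 0.8404 − 1.8244 = -0.98 °C.

-0.98 °C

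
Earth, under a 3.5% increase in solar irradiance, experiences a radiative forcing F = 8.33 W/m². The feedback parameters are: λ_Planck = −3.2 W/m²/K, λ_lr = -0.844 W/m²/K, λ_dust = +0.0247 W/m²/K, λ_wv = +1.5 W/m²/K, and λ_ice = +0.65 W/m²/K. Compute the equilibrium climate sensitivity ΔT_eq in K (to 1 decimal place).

Net feedback parameter λ = (−3.2) + (-0.844) + (+0.0247) + (+1.5) + (+0.65) = -1.8693 W/m²/K.
ΔT = −F/λ = −8.33/(-1.8693) = 4.5 K.

4.5 K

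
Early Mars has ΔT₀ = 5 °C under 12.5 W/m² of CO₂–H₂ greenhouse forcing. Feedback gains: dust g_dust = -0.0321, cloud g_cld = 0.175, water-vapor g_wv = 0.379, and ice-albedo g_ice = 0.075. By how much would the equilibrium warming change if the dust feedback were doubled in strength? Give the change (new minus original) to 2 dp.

Original: g = 0.5969, ΔT = 5/(1−0.5969) = 12.4039 °C.
With doubled dust: g' = 0.5648, ΔT' = 5/(1−0.5648) = 11.4890 °C.
Change = 11.4890 − 12.4039 = -0.91 °C.

-0.91 °C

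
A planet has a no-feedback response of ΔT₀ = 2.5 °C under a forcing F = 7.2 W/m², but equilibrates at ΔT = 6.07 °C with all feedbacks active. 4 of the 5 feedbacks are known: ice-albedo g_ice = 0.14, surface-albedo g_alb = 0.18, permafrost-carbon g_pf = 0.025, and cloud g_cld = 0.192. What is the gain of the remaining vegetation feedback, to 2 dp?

Amplification A = ΔT/ΔT₀ = 6.07/2.5 = 2.428.
Total gain g = 1 − 1/A = 1 − 1/2.428 = 0.5881.
Known gains sum to 0.14 + 0.18 + 0.025 + 0.192 = 0.537.
g_veg = 0.5881 − 0.537 = 0.05.

0.05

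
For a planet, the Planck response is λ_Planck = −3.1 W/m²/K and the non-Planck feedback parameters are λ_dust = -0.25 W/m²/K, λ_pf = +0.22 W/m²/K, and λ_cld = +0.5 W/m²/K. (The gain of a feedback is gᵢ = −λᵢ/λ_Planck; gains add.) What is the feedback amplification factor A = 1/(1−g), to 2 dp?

Convert to gains: g_dust = -0.25/3.1 = -0.08065; g_pf = 0.22/3.1 = 0.07097; g_cld = 0.5/3.1 = 0.1613.
Total gain g = 0.15162.
A = 1/(1 − 0.15162) = 1.18.

1.18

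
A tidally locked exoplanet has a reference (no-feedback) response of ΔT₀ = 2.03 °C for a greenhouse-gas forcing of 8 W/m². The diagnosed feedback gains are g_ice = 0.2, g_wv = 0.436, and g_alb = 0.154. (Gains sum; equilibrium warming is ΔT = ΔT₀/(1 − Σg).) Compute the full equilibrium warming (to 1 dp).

9.7 °C

Total gain g = 0.2 + 0.436 + 0.154 = 0.79.
Amplification A = 1/(1 − 0.79) = 4.762.
ΔT = 2.03 × 4.762 = 9.7 °C.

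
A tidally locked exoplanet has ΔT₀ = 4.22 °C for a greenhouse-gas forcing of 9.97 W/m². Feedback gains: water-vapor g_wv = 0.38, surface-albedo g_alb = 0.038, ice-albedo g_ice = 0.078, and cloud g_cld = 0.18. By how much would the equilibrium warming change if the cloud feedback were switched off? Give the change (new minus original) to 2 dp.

-4.65 °C

Original: g = 0.676, ΔT = 4.22/(1−0.676) = 13.0247 °C.
Without cloud: g' = 0.496, ΔT' = 4.22/(1−0.496) = 8.3730 °C.
Change = 8.3730 − 13.0247 = -4.65 °C.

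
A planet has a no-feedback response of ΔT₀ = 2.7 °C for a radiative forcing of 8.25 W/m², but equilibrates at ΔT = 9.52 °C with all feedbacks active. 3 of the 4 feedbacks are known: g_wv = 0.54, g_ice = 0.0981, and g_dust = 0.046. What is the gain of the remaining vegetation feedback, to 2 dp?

Amplification A = ΔT/ΔT₀ = 9.52/2.7 = 3.526.
Total gain g = 1 − 1/A = 1 − 1/3.526 = 0.7164.
Known gains sum to 0.54 + 0.0981 + 0.046 = 0.6841.
g_veg = 0.7164 − 0.6841 = 0.03.

0.03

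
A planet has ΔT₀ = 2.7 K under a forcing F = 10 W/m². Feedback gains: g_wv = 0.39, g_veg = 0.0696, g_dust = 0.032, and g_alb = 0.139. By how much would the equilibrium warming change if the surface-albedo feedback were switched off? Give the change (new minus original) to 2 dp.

Original: g = 0.6306, ΔT = 2.7/(1−0.6306) = 7.3091 K.
Without surface-albedo: g' = 0.4916, ΔT' = 2.7/(1−0.4916) = 5.3108 K.
Change = 5.3108 − 7.3091 = -2.00 K.

-2.00 K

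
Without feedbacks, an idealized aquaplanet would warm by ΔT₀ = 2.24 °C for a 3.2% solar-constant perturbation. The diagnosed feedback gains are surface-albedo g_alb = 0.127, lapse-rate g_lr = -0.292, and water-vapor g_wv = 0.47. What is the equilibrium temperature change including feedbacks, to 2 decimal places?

Total gain g = 0.127 − 0.292 + 0.47 = 0.305.
Amplification A = 1/(1 − 0.305) = 1.439.
ΔT = 2.24 × 1.439 = 3.22 °C.

3.22 °C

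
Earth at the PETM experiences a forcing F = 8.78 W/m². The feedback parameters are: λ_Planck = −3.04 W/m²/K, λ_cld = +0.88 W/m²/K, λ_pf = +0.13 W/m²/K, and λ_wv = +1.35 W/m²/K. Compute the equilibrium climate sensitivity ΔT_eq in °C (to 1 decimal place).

12.9 °C

Net feedback parameter λ = (−3.04) + (+0.88) + (+0.13) + (+1.35) = -0.68 W/m²/K.
ΔT = −F/λ = −8.78/(-0.68) = 12.9 °C.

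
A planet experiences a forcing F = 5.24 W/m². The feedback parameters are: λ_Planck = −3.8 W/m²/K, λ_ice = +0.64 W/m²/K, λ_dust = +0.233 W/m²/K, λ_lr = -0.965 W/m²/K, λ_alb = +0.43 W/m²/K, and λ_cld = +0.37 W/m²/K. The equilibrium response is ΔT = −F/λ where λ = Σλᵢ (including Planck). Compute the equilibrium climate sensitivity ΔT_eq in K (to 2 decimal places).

1.69 K

Net feedback parameter λ = (−3.8) + (+0.64) + (+0.233) + (-0.965) + (+0.43) + (+0.37) = -3.092 W/m²/K.
ΔT = −F/λ = −5.24/(-3.092) = 1.69 K.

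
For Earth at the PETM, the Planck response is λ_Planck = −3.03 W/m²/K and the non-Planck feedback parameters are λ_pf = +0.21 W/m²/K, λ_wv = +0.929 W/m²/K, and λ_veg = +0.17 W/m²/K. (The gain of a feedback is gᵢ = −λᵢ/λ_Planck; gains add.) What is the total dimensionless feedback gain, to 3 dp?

Convert to gains: g_pf = 0.21/3.03 = 0.06931; g_wv = 0.929/3.03 = 0.3066; g_veg = 0.17/3.03 = 0.05611.
Total gain g = 0.43202.

0.432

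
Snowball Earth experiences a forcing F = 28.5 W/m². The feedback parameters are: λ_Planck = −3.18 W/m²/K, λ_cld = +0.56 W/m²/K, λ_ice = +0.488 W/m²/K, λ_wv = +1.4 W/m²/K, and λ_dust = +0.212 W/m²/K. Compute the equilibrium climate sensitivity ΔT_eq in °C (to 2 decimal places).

54.81 °C

Net feedback parameter λ = (−3.18) + (+0.56) + (+0.488) + (+1.4) + (+0.212) = -0.52 W/m²/K.
ΔT = −F/λ = −28.5/(-0.52) = 54.81 °C.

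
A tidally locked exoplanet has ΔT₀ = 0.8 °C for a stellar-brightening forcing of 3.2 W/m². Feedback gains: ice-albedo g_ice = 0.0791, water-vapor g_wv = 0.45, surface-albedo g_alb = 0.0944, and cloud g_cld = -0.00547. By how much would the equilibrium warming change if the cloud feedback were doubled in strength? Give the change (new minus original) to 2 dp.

-0.03 °C

Original: g = 0.61803, ΔT = 0.8/(1−0.61803) = 2.0944 °C.
With doubled cloud: g' = 0.61256, ΔT' = 0.8/(1−0.61256) = 2.0648 °C.
Change = 2.0648 − 2.0944 = -0.03 °C.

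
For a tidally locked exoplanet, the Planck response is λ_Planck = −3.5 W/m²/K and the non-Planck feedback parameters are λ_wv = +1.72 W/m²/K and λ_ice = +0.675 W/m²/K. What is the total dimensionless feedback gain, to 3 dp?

Convert to gains: g_wv = 1.72/3.5 = 0.4914; g_ice = 0.675/3.5 = 0.1929.
Total gain g = 0.6843.

0.684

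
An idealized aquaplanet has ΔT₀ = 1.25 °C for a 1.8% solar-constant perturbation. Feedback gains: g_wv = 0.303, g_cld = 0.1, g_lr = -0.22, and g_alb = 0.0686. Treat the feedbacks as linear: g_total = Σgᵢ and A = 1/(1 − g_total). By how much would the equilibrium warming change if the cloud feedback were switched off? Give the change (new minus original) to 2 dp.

-0.20 °C

Original: g = 0.2516, ΔT = 1.25/(1−0.2516) = 1.6702 °C.
Without cloud: g' = 0.1516, ΔT' = 1.25/(1−0.1516) = 1.4734 °C.
Change = 1.4734 − 1.6702 = -0.20 °C.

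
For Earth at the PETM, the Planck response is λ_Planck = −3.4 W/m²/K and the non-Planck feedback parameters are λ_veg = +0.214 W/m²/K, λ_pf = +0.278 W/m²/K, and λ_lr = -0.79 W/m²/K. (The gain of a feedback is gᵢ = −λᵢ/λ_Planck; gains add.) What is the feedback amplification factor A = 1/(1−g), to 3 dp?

Convert to gains: g_veg = 0.214/3.4 = 0.06294; g_pf = 0.278/3.4 = 0.08176; g_lr = -0.79/3.4 = -0.2324.
Total gain g = -0.0877.
A = 1/(1 + 0.0877) = 0.919.

0.919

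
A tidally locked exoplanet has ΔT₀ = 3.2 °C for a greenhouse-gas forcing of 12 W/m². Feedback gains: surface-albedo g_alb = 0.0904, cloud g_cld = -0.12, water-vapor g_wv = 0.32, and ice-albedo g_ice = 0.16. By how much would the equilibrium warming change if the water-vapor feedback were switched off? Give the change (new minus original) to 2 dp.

Original: g = 0.4504, ΔT = 3.2/(1−0.4504) = 5.8224 °C.
Without water-vapor: g' = 0.1304, ΔT' = 3.2/(1−0.1304) = 3.6799 °C.
Change = 3.6799 − 5.8224 = -2.14 °C.

-2.14 °C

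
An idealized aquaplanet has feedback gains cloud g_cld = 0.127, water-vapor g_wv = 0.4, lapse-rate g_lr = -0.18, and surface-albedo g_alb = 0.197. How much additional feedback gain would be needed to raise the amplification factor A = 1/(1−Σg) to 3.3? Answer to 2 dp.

Current total gain = 0.544.
Target gain for A = 3.3: g* = 1 − 1/3.3 = 0.697.
Additional gain needed = 0.697 − 0.544 = 0.15.

0.15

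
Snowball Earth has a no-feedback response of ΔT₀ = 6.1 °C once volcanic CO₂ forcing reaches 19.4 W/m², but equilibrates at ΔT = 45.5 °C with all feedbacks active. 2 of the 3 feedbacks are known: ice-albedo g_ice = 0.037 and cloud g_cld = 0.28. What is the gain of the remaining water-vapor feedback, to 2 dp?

0.55

Amplification A = ΔT/ΔT₀ = 45.5/6.1 = 7.459.
Total gain g = 1 − 1/A = 1 − 1/7.459 = 0.8659.
Known gains sum to 0.037 + 0.28 = 0.317.
g_wv = 0.8659 − 0.317 = 0.55.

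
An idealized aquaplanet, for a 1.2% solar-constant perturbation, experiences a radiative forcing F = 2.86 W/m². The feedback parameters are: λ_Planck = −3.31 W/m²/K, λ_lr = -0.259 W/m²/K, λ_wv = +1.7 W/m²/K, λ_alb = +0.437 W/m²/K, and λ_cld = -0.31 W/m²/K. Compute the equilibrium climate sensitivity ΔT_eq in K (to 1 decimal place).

1.6 K

Net feedback parameter λ = (−3.31) + (-0.259) + (+1.7) + (+0.437) + (-0.31) = -1.742 W/m²/K.
ΔT = −F/λ = −2.86/(-1.742) = 1.6 K.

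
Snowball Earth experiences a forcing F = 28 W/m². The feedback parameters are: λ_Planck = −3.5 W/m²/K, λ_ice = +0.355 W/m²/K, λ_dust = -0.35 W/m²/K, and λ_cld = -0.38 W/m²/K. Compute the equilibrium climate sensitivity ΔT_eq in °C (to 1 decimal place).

Net feedback parameter λ = (−3.5) + (+0.355) + (-0.35) + (-0.38) = -3.875 W/m²/K.
ΔT = −F/λ = −28/(-3.875) = 7.2 °C.

7.2 °C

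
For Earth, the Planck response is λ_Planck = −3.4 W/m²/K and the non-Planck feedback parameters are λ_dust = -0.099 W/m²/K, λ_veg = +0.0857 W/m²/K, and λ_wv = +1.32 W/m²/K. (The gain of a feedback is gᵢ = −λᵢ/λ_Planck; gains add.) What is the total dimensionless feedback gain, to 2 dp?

Convert to gains: g_dust = -0.099/3.4 = -0.02912; g_veg = 0.0857/3.4 = 0.02521; g_wv = 1.32/3.4 = 0.3882.
Total gain g = 0.38429.

0.38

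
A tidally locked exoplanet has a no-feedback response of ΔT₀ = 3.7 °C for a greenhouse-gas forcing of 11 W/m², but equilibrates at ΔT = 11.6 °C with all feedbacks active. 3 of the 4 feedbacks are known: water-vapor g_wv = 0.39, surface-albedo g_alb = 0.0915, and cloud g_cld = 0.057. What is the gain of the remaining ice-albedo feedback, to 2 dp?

0.14

Amplification A = ΔT/ΔT₀ = 11.6/3.7 = 3.135.
Total gain g = 1 − 1/A = 1 − 1/3.135 = 0.681.
Known gains sum to 0.39 + 0.0915 + 0.057 = 0.5385.
g_ice = 0.681 − 0.5385 = 0.14.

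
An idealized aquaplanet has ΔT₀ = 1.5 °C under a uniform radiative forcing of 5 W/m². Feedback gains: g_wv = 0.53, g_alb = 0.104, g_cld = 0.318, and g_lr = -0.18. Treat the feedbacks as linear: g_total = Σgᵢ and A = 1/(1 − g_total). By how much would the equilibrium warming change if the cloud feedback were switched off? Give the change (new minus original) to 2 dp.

Original: g = 0.772, ΔT = 1.5/(1−0.772) = 6.5789 °C.
Without cloud: g' = 0.454, ΔT' = 1.5/(1−0.454) = 2.7473 °C.
Change = 2.7473 − 6.5789 = -3.83 °C.

-3.83 °C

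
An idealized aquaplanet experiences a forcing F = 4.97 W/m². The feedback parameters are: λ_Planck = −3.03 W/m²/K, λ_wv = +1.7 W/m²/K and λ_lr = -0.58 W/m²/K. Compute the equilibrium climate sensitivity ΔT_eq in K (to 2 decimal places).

Net feedback parameter λ = (−3.03) + (+1.7) + (-0.58) = -1.91 W/m²/K.
ΔT = −F/λ = −4.97/(-1.91) = 2.60 K.

2.60 K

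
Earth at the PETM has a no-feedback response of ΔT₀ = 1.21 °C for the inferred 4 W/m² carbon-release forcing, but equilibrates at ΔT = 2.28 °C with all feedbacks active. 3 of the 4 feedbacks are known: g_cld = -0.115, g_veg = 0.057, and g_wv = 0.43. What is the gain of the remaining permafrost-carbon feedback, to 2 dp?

Amplification A = ΔT/ΔT₀ = 2.28/1.21 = 1.884.
Total gain g = 1 − 1/A = 1 − 1/1.884 = 0.4692.
Known gains sum to -0.115 + 0.057 + 0.43 = 0.372.
g_pf = 0.4692 − 0.372 = 0.10.

0.10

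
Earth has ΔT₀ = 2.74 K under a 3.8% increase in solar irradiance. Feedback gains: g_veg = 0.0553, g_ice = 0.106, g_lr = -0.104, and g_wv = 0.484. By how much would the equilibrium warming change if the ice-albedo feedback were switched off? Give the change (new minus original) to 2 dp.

-1.12 K

Original: g = 0.5413, ΔT = 2.74/(1−0.5413) = 5.9734 K.
Without ice-albedo: g' = 0.4353, ΔT' = 2.74/(1−0.4353) = 4.8521 K.
Change = 4.8521 − 5.9734 = -1.12 K.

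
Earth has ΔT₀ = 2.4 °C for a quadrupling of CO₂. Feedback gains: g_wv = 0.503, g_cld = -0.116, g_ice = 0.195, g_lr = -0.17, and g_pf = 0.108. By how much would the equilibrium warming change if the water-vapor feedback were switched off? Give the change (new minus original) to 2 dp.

-2.56 °C

Original: g = 0.52, ΔT = 2.4/(1−0.52) = 5.0000 °C.
Without water-vapor: g' = 0.017, ΔT' = 2.4/(1−0.017) = 2.4415 °C.
Change = 2.4415 − 5.0000 = -2.56 °C.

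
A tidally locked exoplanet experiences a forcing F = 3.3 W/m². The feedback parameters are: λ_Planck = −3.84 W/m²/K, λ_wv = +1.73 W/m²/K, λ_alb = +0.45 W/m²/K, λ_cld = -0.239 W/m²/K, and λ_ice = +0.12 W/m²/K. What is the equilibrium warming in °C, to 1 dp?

1.9 °C

Net feedback parameter λ = (−3.84) + (+1.73) + (+0.45) + (-0.239) + (+0.12) = -1.779 W/m²/K.
ΔT = −F/λ = −3.3/(-1.779) = 1.9 °C.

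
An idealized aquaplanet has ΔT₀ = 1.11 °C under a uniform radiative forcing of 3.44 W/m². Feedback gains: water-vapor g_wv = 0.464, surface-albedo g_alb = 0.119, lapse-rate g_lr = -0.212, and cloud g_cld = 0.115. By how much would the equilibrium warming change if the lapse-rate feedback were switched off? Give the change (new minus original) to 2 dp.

Original: g = 0.486, ΔT = 1.11/(1−0.486) = 2.1595 °C.
Without lapse-rate: g' = 0.698, ΔT' = 1.11/(1−0.698) = 3.6755 °C.
Change = 3.6755 − 2.1595 = 1.52 °C.

1.52 °C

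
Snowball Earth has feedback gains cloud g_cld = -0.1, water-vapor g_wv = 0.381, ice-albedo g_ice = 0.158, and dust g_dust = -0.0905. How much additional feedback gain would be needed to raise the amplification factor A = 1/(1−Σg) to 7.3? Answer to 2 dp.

Current total gain = 0.3485.
Target gain for A = 7.3: g* = 1 − 1/7.3 = 0.863.
Additional gain needed = 0.863 − 0.3485 = 0.51.

0.51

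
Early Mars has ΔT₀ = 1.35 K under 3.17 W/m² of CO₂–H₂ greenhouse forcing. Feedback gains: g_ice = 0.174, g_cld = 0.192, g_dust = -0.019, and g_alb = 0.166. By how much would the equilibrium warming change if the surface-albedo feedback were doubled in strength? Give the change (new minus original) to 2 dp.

Original: g = 0.513, ΔT = 1.35/(1−0.513) = 2.7721 K.
With doubled surface-albedo: g' = 0.679, ΔT' = 1.35/(1−0.679) = 4.2056 K.
Change = 4.2056 − 2.7721 = 1.43 K.

1.43 K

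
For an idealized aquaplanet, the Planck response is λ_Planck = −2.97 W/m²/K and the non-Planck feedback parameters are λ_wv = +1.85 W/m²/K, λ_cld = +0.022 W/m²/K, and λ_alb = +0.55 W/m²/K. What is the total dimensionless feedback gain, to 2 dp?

0.82

Convert to gains: g_wv = 1.85/2.97 = 0.6229; g_cld = 0.022/2.97 = 0.007407; g_alb = 0.55/2.97 = 0.1852.
Total gain g = 0.815507.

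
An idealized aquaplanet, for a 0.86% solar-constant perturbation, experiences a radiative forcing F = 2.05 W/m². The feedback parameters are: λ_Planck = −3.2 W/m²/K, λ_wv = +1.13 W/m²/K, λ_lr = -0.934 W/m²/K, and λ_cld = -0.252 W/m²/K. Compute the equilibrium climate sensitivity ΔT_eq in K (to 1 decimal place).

Net feedback parameter λ = (−3.2) + (+1.13) + (-0.934) + (-0.252) = -3.256 W/m²/K.
ΔT = −F/λ = −2.05/(-3.256) = 0.6 K.

0.6 K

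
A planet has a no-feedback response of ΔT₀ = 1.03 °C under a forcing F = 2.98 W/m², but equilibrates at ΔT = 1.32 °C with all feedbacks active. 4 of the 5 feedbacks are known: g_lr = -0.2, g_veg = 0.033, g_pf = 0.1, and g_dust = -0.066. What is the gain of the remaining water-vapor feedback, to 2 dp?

0.35

Amplification A = ΔT/ΔT₀ = 1.32/1.03 = 1.282.
Total gain g = 1 − 1/A = 1 − 1/1.282 = 0.22.
Known gains sum to -0.2 + 0.033 + 0.1 − 0.066 = -0.133.
g_wv = 0.22 + 0.133 = 0.35.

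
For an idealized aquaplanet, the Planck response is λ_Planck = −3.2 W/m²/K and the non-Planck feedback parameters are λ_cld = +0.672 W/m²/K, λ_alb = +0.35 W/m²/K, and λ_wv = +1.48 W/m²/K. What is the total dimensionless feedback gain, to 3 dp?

Convert to gains: g_cld = 0.672/3.2 = 0.21; g_alb = 0.35/3.2 = 0.1094; g_wv = 1.48/3.2 = 0.4625.
Total gain g = 0.7819.

0.782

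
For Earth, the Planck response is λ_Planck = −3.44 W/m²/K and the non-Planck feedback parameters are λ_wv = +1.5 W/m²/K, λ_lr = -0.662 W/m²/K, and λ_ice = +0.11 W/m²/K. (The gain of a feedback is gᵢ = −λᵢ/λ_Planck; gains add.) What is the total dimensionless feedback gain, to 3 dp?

Convert to gains: g_wv = 1.5/3.44 = 0.436; g_lr = -0.662/3.44 = -0.1924; g_ice = 0.11/3.44 = 0.03198.
Total gain g = 0.27558.

0.276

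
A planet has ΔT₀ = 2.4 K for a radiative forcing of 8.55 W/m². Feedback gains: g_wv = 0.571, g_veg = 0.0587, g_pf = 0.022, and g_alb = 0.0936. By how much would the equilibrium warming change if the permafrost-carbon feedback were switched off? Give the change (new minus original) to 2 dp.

-0.75 K

Original: g = 0.7453, ΔT = 2.4/(1−0.7453) = 9.4229 K.
Without permafrost-carbon: g' = 0.7233, ΔT' = 2.4/(1−0.7233) = 8.6737 K.
Change = 8.6737 − 9.4229 = -0.75 K.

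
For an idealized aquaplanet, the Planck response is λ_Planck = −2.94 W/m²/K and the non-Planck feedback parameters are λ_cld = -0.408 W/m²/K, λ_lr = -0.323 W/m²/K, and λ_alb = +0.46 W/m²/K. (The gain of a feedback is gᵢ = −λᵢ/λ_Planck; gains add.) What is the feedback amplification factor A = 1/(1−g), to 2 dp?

0.92

Convert to gains: g_cld = -0.408/2.94 = -0.1388; g_lr = -0.323/2.94 = -0.1099; g_alb = 0.46/2.94 = 0.1565.
Total gain g = -0.0922.
A = 1/(1 + 0.0922) = 0.92.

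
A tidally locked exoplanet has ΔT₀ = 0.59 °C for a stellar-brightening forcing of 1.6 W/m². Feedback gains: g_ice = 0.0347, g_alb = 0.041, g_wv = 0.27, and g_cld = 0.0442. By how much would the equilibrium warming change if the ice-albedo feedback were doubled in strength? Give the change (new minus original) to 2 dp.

0.06 °C

Original: g = 0.3899, ΔT = 0.59/(1−0.3899) = 0.9671 °C.
With doubled ice-albedo: g' = 0.4246, ΔT' = 0.59/(1−0.4246) = 1.0254 °C.
Change = 1.0254 − 0.9671 = 0.06 °C.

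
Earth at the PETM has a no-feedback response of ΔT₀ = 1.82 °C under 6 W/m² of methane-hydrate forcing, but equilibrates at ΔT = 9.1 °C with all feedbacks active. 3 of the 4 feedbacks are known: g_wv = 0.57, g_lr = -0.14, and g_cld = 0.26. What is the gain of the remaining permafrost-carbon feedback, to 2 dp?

Amplification A = ΔT/ΔT₀ = 9.1/1.82 = 5.
Total gain g = 1 − 1/A = 1 − 1/5 = 0.8.
Known gains sum to 0.57 − 0.14 + 0.26 = 0.69.
g_pf = 0.8 − 0.69 = 0.11.

0.11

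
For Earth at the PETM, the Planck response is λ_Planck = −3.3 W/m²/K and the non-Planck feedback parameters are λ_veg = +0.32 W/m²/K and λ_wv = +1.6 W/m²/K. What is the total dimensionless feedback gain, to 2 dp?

0.58

Convert to gains: g_veg = 0.32/3.3 = 0.09697; g_wv = 1.6/3.3 = 0.4848.
Total gain g = 0.58177.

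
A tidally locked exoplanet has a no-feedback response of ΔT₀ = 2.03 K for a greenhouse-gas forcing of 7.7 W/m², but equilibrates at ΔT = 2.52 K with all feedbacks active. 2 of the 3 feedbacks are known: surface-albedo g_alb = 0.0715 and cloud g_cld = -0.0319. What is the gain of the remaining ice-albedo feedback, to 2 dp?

Amplification A = ΔT/ΔT₀ = 2.52/2.03 = 1.241.
Total gain g = 1 − 1/A = 1 − 1/1.241 = 0.1942.
Known gains sum to 0.0715 − 0.0319 = 0.0396.
g_ice = 0.1942 − 0.0396 = 0.15.

0.15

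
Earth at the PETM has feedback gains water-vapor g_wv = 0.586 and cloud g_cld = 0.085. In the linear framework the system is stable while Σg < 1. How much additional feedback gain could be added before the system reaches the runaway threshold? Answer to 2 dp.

0.33

Current total gain = 0.586 + 0.085 = 0.671.
Margin to runaway = 1 − 0.671 = 0.33.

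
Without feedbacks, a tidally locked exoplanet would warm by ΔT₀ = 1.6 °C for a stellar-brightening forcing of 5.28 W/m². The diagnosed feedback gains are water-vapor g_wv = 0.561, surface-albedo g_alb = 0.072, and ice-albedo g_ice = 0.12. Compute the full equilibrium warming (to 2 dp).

6.48 °C

Total gain g = 0.561 + 0.072 + 0.12 = 0.753.
Amplification A = 1/(1 − 0.753) = 4.049.
ΔT = 1.6 × 4.049 = 6.48 °C.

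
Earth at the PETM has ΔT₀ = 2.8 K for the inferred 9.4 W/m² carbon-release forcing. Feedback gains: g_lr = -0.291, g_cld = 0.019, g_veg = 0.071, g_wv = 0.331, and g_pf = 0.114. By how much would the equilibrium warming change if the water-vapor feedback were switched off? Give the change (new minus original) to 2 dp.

-1.13 K

Original: g = 0.244, ΔT = 2.8/(1−0.244) = 3.7037 K.
Without water-vapor: g' = -0.087, ΔT' = 2.8/(1+0.087) = 2.5759 K.
Change = 2.5759 − 3.7037 = -1.13 K.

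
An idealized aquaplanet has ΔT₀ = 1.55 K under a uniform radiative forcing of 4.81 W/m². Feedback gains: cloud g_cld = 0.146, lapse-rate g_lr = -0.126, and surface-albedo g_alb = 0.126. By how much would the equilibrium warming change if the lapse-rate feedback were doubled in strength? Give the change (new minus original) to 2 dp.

Original: g = 0.146, ΔT = 1.55/(1−0.146) = 1.8150 K.
With doubled lapse-rate: g' = 0.02, ΔT' = 1.55/(1−0.02) = 1.5816 K.
Change = 1.5816 − 1.8150 = -0.23 K.

-0.23 K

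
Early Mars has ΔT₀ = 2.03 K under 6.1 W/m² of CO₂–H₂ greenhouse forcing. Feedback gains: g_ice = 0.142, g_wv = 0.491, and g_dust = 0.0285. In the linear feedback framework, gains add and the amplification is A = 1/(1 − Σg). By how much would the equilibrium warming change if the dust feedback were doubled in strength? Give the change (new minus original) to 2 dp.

Original: g = 0.6615, ΔT = 2.03/(1−0.6615) = 5.9970 K.
With doubled dust: g' = 0.69, ΔT' = 2.03/(1−0.69) = 6.5484 K.
Change = 6.5484 − 5.9970 = 0.55 K.

0.55 K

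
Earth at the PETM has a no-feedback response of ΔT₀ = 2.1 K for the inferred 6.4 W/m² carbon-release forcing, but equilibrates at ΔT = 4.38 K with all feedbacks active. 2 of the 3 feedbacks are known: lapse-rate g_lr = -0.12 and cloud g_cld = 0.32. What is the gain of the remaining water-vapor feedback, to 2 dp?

0.32

Amplification A = ΔT/ΔT₀ = 4.38/2.1 = 2.086.
Total gain g = 1 − 1/A = 1 − 1/2.086 = 0.5206.
Known gains sum to -0.12 + 0.32 = 0.2.
g_wv = 0.5206 − 0.2 = 0.32.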